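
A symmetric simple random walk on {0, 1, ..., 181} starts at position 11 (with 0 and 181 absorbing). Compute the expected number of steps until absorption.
E[τ | X_0 = 11] = 1870

Let v_k = E[τ | X_0 = k]. Boundary: v_0 = v_181 = 0. Recurrence: v_k = 1 + (v_{k-1} + v_{k+1})/2 for 1 ≤ k ≤ 180. The particular solution to v_k − (v_{k-1} + v_{k+1})/2 = 1 is v_k = −k^2. Adding homogeneous solution A + B k and matching boundaries gives v_k = k (181 − k). Substituting k = 11: v_11 = 11 · 170 = 1870.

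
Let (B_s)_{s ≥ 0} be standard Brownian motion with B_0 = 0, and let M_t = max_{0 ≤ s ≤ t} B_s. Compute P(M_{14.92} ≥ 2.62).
P(M_{14.92} ≥ 2.62) = 2·P(B_{14.92} ≥ 2.62) = 2(1 − Φ(2.62/√14.92)) ≈ 0.4976

By the reflection principle for Brownian motion, P(M_t ≥ a) = 2 · P(B_t ≥ a) for a ≥ 0. Since B_t ~ N(0, t), P(B_t ≥ 2.62) = 1 − Φ(2.62/√t) = 1 − Φ(2.62/√14.92) = 1 − Φ(0.6783). So
  P(M_{14.92} ≥ 2.62) = 2(1 − Φ(0.6783)) ≈ 0.4976.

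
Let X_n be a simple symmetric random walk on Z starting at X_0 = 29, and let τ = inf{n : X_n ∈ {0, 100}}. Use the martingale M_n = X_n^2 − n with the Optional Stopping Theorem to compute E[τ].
E[τ] = 2059

M_n = X_n^2 − n is a martingale (since E[X_{n+1}^2 | F_n] = X_n^2 + 1). By OST (τ has finite mean in a bounded region), E[M_τ] = E[M_0] = X_0^2 − 0 = 29^2 = 841. Also E[M_τ] = E[X_τ^2] − E[τ]. The walk exits at 0 or 100, with P(hit 100 first) = 29/100, so E[X_τ^2] = 100^2 · 29/100 + 0 = 2900. Thus E[τ] = E[X_τ^2] − E[M_τ] = 2900 − 841 = 2059 = 29(100 − 29) = 2059.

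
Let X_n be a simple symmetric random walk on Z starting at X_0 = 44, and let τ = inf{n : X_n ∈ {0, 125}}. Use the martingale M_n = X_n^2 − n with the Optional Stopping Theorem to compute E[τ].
E[τ] = 3564

M_n = X_n^2 − n is a martingale (since E[X_{n+1}^2 | F_n] = X_n^2 + 1). By OST (τ has finite mean in a bounded region), E[M_τ] = E[M_0] = X_0^2 − 0 = 44^2 = 1936. Also E[M_τ] = E[X_τ^2] − E[τ]. The walk exits at 0 or 125, with P(hit 125 first) = 44/125, so E[X_τ^2] = 125^2 · 44/125 + 0 = 5500. Thus E[τ] = E[X_τ^2] − E[M_τ] = 5500 − 1936 = 3564 = 44(125 − 44) = 3564.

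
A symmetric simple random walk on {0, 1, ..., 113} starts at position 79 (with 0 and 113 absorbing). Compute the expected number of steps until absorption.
E[τ | X_0 = 79] = 2686

Let v_k = E[τ | X_0 = k]. Boundary: v_0 = v_113 = 0. Recurrence: v_k = 1 + (v_{k-1} + v_{k+1})/2 for 1 ≤ k ≤ 112. The particular solution to v_k − (v_{k-1} + v_{k+1})/2 = 1 is v_k = −k^2. Adding homogeneous solution A + B k and matching boundaries gives v_k = k (113 − k). Substituting k = 79: v_79 = 79 · 34 = 2686.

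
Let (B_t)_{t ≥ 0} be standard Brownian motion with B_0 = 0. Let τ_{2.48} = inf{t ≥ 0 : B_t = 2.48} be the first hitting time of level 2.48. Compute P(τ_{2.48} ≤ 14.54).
P(τ_{2.48} ≤ 14.54) = 2(1 − Φ(2.48/√14.54)) = 2(1 − Φ(0.6504)) ≈ 0.5154

By the reflection principle for standard BM, P(τ_b ≤ t) = 2 · P(B_t ≥ b). Since B_t ~ N(0, t), P(B_t ≥ 2.48) = 1 − Φ(2.48/√t) = 1 − Φ(2.48/√14.54) = 1 − Φ(0.6504) ≈ 0.25772. Doubling: P(τ_{2.48} ≤ 14.54) ≈ 2 · 0.25772 = 0.51544 ≈ 0.5154.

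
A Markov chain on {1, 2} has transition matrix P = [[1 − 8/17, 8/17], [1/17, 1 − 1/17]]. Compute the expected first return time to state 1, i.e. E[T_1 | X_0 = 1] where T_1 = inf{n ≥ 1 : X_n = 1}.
E[T_1 | X_0 = 1] = 1/π_1 = 9

For an irreducible recurrent Markov chain with stationary distribution π, E[T_i | X_0 = i] = 1/π_i (Kac's formula). Here π_1 = (1/17)/(8/17 + 1/17) = (1/17)/(9/17) = 1/9, so E[T_1 | X_0 = 1] = 1/π_1 = (8/17 + 1/17)/(1/17) = (9/17)/(1/17) = 9.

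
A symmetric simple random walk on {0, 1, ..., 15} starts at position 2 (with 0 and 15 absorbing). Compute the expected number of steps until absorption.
E[τ | X_0 = 2] = 26

Let v_k = E[τ | X_0 = k]. Boundary: v_0 = v_15 = 0. Recurrence: v_k = 1 + (v_{k-1} + v_{k+1})/2 for 1 ≤ k ≤ 14. The particular solution to v_k − (v_{k-1} + v_{k+1})/2 = 1 is v_k = −k^2. Adding homogeneous solution A + B k and matching boundaries gives v_k = k (15 − k). Substituting k = 2: v_2 = 2 · 13 = 26.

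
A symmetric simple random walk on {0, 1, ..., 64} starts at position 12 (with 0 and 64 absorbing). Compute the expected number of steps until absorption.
E[τ | X_0 = 12] = 624

Let v_k = E[τ | X_0 = k]. Boundary: v_0 = v_64 = 0. Recurrence: v_k = 1 + (v_{k-1} + v_{k+1})/2 for 1 ≤ k ≤ 63. The particular solution to v_k − (v_{k-1} + v_{k+1})/2 = 1 is v_k = −k^2. Adding homogeneous solution A + B k and matching boundaries gives v_k = k (64 − k). Substituting k = 12: v_12 = 12 · 52 = 624.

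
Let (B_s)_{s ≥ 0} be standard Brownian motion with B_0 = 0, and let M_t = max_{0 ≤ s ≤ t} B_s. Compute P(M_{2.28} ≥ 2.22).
P(M_{2.28} ≥ 2.22) = 2·P(B_{2.28} ≥ 2.22) = 2(1 − Φ(2.22/√2.28)) ≈ 0.1415

By the reflection principle for Brownian motion, P(M_t ≥ a) = 2 · P(B_t ≥ a) for a ≥ 0. Since B_t ~ N(0, t), P(B_t ≥ 2.22) = 1 − Φ(2.22/√t) = 1 − Φ(2.22/√2.28) = 1 − Φ(1.4702). So
  P(M_{2.28} ≥ 2.22) = 2(1 − Φ(1.4702)) ≈ 0.1415.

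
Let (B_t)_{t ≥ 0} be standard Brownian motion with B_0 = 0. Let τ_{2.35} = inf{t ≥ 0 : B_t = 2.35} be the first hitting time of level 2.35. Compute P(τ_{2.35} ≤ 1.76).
P(τ_{2.35} ≤ 1.76) = 2(1 − Φ(2.35/√1.76)) = 2(1 − Φ(1.7714)) ≈ 0.0765

By the reflection principle for standard BM, P(τ_b ≤ t) = 2 · P(B_t ≥ b). Since B_t ~ N(0, t), P(B_t ≥ 2.35) = 1 − Φ(2.35/√t) = 1 − Φ(2.35/√1.76) = 1 − Φ(1.7714) ≈ 0.03825. Doubling: P(τ_{2.35} ≤ 1.76) ≈ 2 · 0.03825 = 0.07650 ≈ 0.0765.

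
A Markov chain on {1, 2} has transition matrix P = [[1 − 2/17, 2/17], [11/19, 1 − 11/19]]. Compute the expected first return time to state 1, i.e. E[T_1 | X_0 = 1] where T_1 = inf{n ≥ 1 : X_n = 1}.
E[T_1 | X_0 = 1] = 1/π_1 = 225/187

For an irreducible recurrent Markov chain with stationary distribution π, E[T_i | X_0 = i] = 1/π_i (Kac's formula). Here π_1 = (11/19)/(2/17 + 11/19) = (11/19)/(225/323) = 187/225, so E[T_1 | X_0 = 1] = 1/π_1 = (2/17 + 11/19)/(11/19) = (225/323)/(11/19) = 225/187.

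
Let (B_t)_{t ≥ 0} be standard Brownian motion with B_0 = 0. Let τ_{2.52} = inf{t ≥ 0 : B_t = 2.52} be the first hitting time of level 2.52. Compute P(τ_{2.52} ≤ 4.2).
P(τ_{2.52} ≤ 4.2) = 2(1 − Φ(2.52/√4.2)) = 2(1 − Φ(1.2296)) ≈ 0.2188

By the reflection principle for standard BM, P(τ_b ≤ t) = 2 · P(B_t ≥ b). Since B_t ~ N(0, t), P(B_t ≥ 2.52) = 1 − Φ(2.52/√t) = 1 − Φ(2.52/√4.2) = 1 − Φ(1.2296) ≈ 0.10942. Doubling: P(τ_{2.52} ≤ 4.2) ≈ 2 · 0.10942 = 0.21884 ≈ 0.2188.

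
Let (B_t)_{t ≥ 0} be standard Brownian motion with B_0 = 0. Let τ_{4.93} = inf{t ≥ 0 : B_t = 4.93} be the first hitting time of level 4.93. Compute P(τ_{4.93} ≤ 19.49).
P(τ_{4.93} ≤ 19.49) = 2(1 − Φ(4.93/√19.49)) = 2(1 − Φ(1.1167)) ≈ 0.2641

By the reflection principle for standard BM, P(τ_b ≤ t) = 2 · P(B_t ≥ b). Since B_t ~ N(0, t), P(B_t ≥ 4.93) = 1 − Φ(4.93/√t) = 1 − Φ(4.93/√19.49) = 1 − Φ(1.1167) ≈ 0.13206. Doubling: P(τ_{4.93} ≤ 19.49) ≈ 2 · 0.13206 = 0.26412 ≈ 0.2641.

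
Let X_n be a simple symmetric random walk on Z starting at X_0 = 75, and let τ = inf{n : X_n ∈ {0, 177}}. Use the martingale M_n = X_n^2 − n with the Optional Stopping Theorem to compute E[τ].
E[τ] = 7650

M_n = X_n^2 − n is a martingale (since E[X_{n+1}^2 | F_n] = X_n^2 + 1). By OST (τ has finite mean in a bounded region), E[M_τ] = E[M_0] = X_0^2 − 0 = 75^2 = 5625. Also E[M_τ] = E[X_τ^2] − E[τ]. The walk exits at 0 or 177, with P(hit 177 first) = 75/177, so E[X_τ^2] = 177^2 · 75/177 + 0 = 13275. Thus E[τ] = E[X_τ^2] − E[M_τ] = 13275 − 5625 = 7650 = 75(177 − 75) = 7650.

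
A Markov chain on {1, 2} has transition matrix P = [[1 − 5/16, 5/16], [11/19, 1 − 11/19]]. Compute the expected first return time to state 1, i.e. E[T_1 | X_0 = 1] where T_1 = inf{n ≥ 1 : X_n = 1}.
E[T_1 | X_0 = 1] = 1/π_1 = 271/176

For an irreducible recurrent Markov chain with stationary distribution π, E[T_i | X_0 = i] = 1/π_i (Kac's formula). Here π_1 = (11/19)/(5/16 + 11/19) = (11/19)/(271/304) = 176/271, so E[T_1 | X_0 = 1] = 1/π_1 = (5/16 + 11/19)/(11/19) = (271/304)/(11/19) = 271/176.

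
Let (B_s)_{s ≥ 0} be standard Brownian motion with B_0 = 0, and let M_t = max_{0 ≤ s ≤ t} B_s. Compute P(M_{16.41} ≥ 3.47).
P(M_{16.41} ≥ 3.47) = 2·P(B_{16.41} ≥ 3.47) = 2(1 − Φ(3.47/√16.41)) ≈ 0.3917

By the reflection principle for Brownian motion, P(M_t ≥ a) = 2 · P(B_t ≥ a) for a ≥ 0. Since B_t ~ N(0, t), P(B_t ≥ 3.47) = 1 − Φ(3.47/√t) = 1 − Φ(3.47/√16.41) = 1 − Φ(0.8566). So
  P(M_{16.41} ≥ 3.47) = 2(1 − Φ(0.8566)) ≈ 0.3917.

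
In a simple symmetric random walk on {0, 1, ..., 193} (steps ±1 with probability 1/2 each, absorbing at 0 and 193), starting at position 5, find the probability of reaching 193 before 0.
P(hit 193 before 0) = 5/193

Let u_k = P(hit 193 before 0 | start at k). Then u_0 = 0, u_193 = 1, and u_k = u_{k-1}/2 + u_{k+1}/2 for 1 ≤ k ≤ 192. This harmonic recurrence is solved by u_k = k/193, giving u_5 = 5/193.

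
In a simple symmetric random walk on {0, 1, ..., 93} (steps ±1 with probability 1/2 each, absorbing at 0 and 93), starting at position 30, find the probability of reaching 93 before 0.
P(hit 93 before 0) = 30/93 = 10/31

Let u_k = P(hit 93 before 0 | start at k). Then u_0 = 0, u_93 = 1, and u_k = u_{k-1}/2 + u_{k+1}/2 for 1 ≤ k ≤ 92. This harmonic recurrence is solved by u_k = k/93, giving u_30 = 30/93 = 10/31.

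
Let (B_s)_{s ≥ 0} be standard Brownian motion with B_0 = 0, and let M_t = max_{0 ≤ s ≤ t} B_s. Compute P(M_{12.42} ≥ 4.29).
P(M_{12.42} ≥ 4.29) = 2·P(B_{12.42} ≥ 4.29) = 2(1 − Φ(4.29/√12.42)) ≈ 0.2235

By the reflection principle for Brownian motion, P(M_t ≥ a) = 2 · P(B_t ≥ a) for a ≥ 0. Since B_t ~ N(0, t), P(B_t ≥ 4.29) = 1 − Φ(4.29/√t) = 1 − Φ(4.29/√12.42) = 1 − Φ(1.2173). So
  P(M_{12.42} ≥ 4.29) = 2(1 − Φ(1.2173)) ≈ 0.2235.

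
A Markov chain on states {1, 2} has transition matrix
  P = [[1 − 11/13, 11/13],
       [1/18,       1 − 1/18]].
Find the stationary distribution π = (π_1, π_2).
π_1 = 13/211, π_2 = 198/211

Solve πP = π with π_1 + π_2 = 1. From πP = π: π_1 · (1 − 11/13) + π_2 · 1/18 = π_1 ⇒ π_2 · 1/18 = π_1 · 11/13 ⇒ π_2/π_1 = (11/13)/(1/18) = 198/13. Together with π_1 + π_2 = 1:
  π_1 = (1/18)/(11/13 + 1/18) = (1/18)/(211/234) = 13/211,
  π_2 = (11/13)/(11/13 + 1/18) = (11/13)/(211/234) = 198/211.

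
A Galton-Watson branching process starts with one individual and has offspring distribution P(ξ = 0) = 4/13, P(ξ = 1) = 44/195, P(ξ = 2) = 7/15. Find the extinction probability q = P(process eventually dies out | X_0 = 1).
q = 60/91

The pgf is f(s) = 4/13 + 44/195·s + 7/15·s². The extinction probability q is the smallest fixed point of f in [0, 1]. Setting s = f(s):
  7/15·s² + (44/195 − 1)·s + 4/13 = 0
  7/15·s² − (4/13 + 7/15)·s + 4/13 = 0
which factors as (s − 1)·(7/15·s − 4/13) = 0, giving roots s = 1 and s = (4/13)/(7/15) = 60/91.
Mean offspring μ = 44/195 + 2·7/15 = 226/195 > 1 (supercritical), so q < 1. The extinction probability is the smaller root: q = (4/13)/(7/15) = 60/91.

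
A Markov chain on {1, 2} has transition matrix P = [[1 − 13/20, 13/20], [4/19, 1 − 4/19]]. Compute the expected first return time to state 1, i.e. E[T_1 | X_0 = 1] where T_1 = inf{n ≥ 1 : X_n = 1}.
E[T_1 | X_0 = 1] = 1/π_1 = 327/80

For an irreducible recurrent Markov chain with stationary distribution π, E[T_i | X_0 = i] = 1/π_i (Kac's formula). Here π_1 = (4/19)/(13/20 + 4/19) = (4/19)/(327/380) = 80/327, so E[T_1 | X_0 = 1] = 1/π_1 = (13/20 + 4/19)/(4/19) = (327/380)/(4/19) = 327/80.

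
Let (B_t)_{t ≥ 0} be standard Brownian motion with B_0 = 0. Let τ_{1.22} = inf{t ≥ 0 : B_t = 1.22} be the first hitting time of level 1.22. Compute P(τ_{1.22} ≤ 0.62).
P(τ_{1.22} ≤ 0.62) = 2(1 − Φ(1.22/√0.62)) = 2(1 − Φ(1.5494)) ≈ 0.1213

By the reflection principle for standard BM, P(τ_b ≤ t) = 2 · P(B_t ≥ b). Since B_t ~ N(0, t), P(B_t ≥ 1.22) = 1 − Φ(1.22/√t) = 1 − Φ(1.22/√0.62) = 1 − Φ(1.5494) ≈ 0.06064. Doubling: P(τ_{1.22} ≤ 0.62) ≈ 2 · 0.06064 = 0.12128 ≈ 0.1213.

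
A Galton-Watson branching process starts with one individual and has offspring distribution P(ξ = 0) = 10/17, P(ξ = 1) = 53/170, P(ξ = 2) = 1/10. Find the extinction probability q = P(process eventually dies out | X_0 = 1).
q = 1

Mean offspring μ = 0·10/17 + 1·53/170 + 2·1/10 = 87/170 ≤ 1. For μ ≤ 1 with offspring not concentrated at 1, the Galton-Watson process goes extinct almost surely, so q = 1.
(Algebraic check: The pgf is f(s) = 10/17 + 53/170·s + 1/10·s². The extinction probability q is the smallest fixed point of f in [0, 1]. Setting s = f(s):
  1/10·s² + (53/170 − 1)·s + 10/17 = 0
  1/10·s² − (10/17 + 1/10)·s + 10/17 = 0
which factors as (s − 1)·(1/10·s − 10/17) = 0, giving roots s = 1 and s = (10/17)/(1/10) = 100/17. Since 100/17 ≥ 1, the smallest root in [0, 1] is s = 1.)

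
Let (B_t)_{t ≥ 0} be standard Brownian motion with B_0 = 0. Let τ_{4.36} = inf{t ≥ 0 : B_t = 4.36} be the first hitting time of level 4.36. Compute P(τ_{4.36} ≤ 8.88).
P(τ_{4.36} ≤ 8.88) = 2(1 − Φ(4.36/√8.88)) = 2(1 − Φ(1.4631)) ≈ 0.1434

By the reflection principle for standard BM, P(τ_b ≤ t) = 2 · P(B_t ≥ b). Since B_t ~ N(0, t), P(B_t ≥ 4.36) = 1 − Φ(4.36/√t) = 1 − Φ(4.36/√8.88) = 1 − Φ(1.4631) ≈ 0.07172. Doubling: P(τ_{4.36} ≤ 8.88) ≈ 2 · 0.07172 = 0.14344 ≈ 0.1434.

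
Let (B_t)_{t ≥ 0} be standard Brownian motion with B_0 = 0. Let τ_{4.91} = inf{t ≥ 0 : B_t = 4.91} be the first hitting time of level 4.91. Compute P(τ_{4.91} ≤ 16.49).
P(τ_{4.91} ≤ 16.49) = 2(1 − Φ(4.91/√16.49)) = 2(1 − Φ(1.2091)) ≈ 0.2266

By the reflection principle for standard BM, P(τ_b ≤ t) = 2 · P(B_t ≥ b). Since B_t ~ N(0, t), P(B_t ≥ 4.91) = 1 − Φ(4.91/√t) = 1 − Φ(4.91/√16.49) = 1 − Φ(1.2091) ≈ 0.11331. Doubling: P(τ_{4.91} ≤ 16.49) ≈ 2 · 0.11331 = 0.22662 ≈ 0.2266.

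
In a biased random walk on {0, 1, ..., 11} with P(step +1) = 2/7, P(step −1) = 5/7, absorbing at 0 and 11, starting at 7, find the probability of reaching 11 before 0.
P(hit 11 before 0) = (1 − (5/2)^7) / (1 − (5/2)^11) = 415984/16275359

Let u_k denote P(reach 11 before 0 | start at k). Boundary: u_0 = 0, u_11 = 1. Recurrence: u_k = 2/7·u_{k+1} + 5/7·u_{k-1} for 1 ≤ k ≤ 10. Try u_k = A + B·r^k with r = q/p = (5/7)/(2/7) = 5/2. Substitution satisfies the recurrence; boundary conditions give:
  u_k = (1 − r^k) / (1 − r^N) = (1 − (5/2)^7) / (1 − (5/2)^11) = 415984/16275359.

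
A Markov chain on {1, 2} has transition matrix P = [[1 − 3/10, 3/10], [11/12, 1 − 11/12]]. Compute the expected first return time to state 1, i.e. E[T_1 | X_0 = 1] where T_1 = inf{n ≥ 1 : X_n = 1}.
E[T_1 | X_0 = 1] = 1/π_1 = 73/55

For an irreducible recurrent Markov chain with stationary distribution π, E[T_i | X_0 = i] = 1/π_i (Kac's formula). Here π_1 = (11/12)/(3/10 + 11/12) = (11/12)/(73/60) = 55/73, so E[T_1 | X_0 = 1] = 1/π_1 = (3/10 + 11/12)/(11/12) = (73/60)/(11/12) = 73/55.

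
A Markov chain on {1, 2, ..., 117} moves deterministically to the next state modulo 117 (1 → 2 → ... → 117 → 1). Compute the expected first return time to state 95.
E[T_95 | X_0 = 95] = 117

The chain cycles deterministically, so starting at state 95 it returns in exactly 117 steps. Equivalently, the stationary distribution is uniform π_j = 1/117 for every state j, so by Kac's formula E[T_95] = 1/π_95 = 117.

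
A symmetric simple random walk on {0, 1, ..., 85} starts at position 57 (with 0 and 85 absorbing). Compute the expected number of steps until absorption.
E[τ | X_0 = 57] = 1596

Let v_k = E[τ | X_0 = k]. Boundary: v_0 = v_85 = 0. Recurrence: v_k = 1 + (v_{k-1} + v_{k+1})/2 for 1 ≤ k ≤ 84. The particular solution to v_k − (v_{k-1} + v_{k+1})/2 = 1 is v_k = −k^2. Adding homogeneous solution A + B k and matching boundaries gives v_k = k (85 − k). Substituting k = 57: v_57 = 57 · 28 = 1596.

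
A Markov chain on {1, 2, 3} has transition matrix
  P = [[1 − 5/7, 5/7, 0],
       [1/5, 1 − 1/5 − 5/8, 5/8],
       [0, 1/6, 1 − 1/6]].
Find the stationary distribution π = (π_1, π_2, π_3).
π = (28/503, 100/503, 375/503)

This is a birth-death chain on three states, which satisfies detailed balance: π_1 · P_{12} = π_2 · P_{21} and π_2 · P_{23} = π_3 · P_{32}.
From π_1 · 5/7 = π_2 · 1/5: π_2/π_1 = (5/7)/(1/5) = 25/7.
From π_2 · 5/8 = π_3 · 1/6: π_3/π_2 = (5/8)/(1/6) = 15/4.
Take π_1 proportional to 1; then unnormalized π = (1, 25/7, 375/28). Normalize by dividing by the sum 503/28:
  π = (28/503, 100/503, 375/503).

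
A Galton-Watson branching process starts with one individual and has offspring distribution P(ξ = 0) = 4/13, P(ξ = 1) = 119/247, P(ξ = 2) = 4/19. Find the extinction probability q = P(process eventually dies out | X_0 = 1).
q = 1

Mean offspring μ = 0·4/13 + 1·119/247 + 2·4/19 = 223/247 ≤ 1. For μ ≤ 1 with offspring not concentrated at 1, the Galton-Watson process goes extinct almost surely, so q = 1.
(Algebraic check: The pgf is f(s) = 4/13 + 119/247·s + 4/19·s². The extinction probability q is the smallest fixed point of f in [0, 1]. Setting s = f(s):
  4/19·s² + (119/247 − 1)·s + 4/13 = 0
  4/19·s² − (4/13 + 4/19)·s + 4/13 = 0
which factors as (s − 1)·(4/19·s − 4/13) = 0, giving roots s = 1 and s = (4/13)/(4/19) = 19/13. Since 19/13 ≥ 1, the smallest root in [0, 1] is s = 1.)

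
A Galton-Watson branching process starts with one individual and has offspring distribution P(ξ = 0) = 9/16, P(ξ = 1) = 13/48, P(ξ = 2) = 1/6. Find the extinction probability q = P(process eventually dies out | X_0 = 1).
q = 1

Mean offspring μ = 0·9/16 + 1·13/48 + 2·1/6 = 29/48 ≤ 1. For μ ≤ 1 with offspring not concentrated at 1, the Galton-Watson process goes extinct almost surely, so q = 1.
(Algebraic check: The pgf is f(s) = 9/16 + 13/48·s + 1/6·s². The extinction probability q is the smallest fixed point of f in [0, 1]. Setting s = f(s):
  1/6·s² + (13/48 − 1)·s + 9/16 = 0
  1/6·s² − (9/16 + 1/6)·s + 9/16 = 0
which factors as (s − 1)·(1/6·s − 9/16) = 0, giving roots s = 1 and s = (9/16)/(1/6) = 27/8. Since 27/8 ≥ 1, the smallest root in [0, 1] is s = 1.)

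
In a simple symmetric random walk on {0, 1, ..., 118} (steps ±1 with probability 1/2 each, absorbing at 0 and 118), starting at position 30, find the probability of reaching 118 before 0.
P(hit 118 before 0) = 30/118 = 15/59

Let u_k = P(hit 118 before 0 | start at k). Then u_0 = 0, u_118 = 1, and u_k = u_{k-1}/2 + u_{k+1}/2 for 1 ≤ k ≤ 117. This harmonic recurrence is solved by u_k = k/118, giving u_30 = 30/118 = 15/59.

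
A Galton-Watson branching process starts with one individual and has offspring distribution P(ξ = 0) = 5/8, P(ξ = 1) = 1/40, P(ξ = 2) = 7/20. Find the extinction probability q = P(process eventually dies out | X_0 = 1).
q = 1

Mean offspring μ = 0·5/8 + 1·1/40 + 2·7/20 = 29/40 ≤ 1. For μ ≤ 1 with offspring not concentrated at 1, the Galton-Watson process goes extinct almost surely, so q = 1.
(Algebraic check: The pgf is f(s) = 5/8 + 1/40·s + 7/20·s². The extinction probability q is the smallest fixed point of f in [0, 1]. Setting s = f(s):
  7/20·s² + (1/40 − 1)·s + 5/8 = 0
  7/20·s² − (5/8 + 7/20)·s + 5/8 = 0
which factors as (s − 1)·(7/20·s − 5/8) = 0, giving roots s = 1 and s = (5/8)/(7/20) = 25/14. Since 25/14 ≥ 1, the smallest root in [0, 1] is s = 1.)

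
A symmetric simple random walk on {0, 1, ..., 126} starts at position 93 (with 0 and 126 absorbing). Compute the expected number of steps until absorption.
E[τ | X_0 = 93] = 3069

Let v_k = E[τ | X_0 = k]. Boundary: v_0 = v_126 = 0. Recurrence: v_k = 1 + (v_{k-1} + v_{k+1})/2 for 1 ≤ k ≤ 125. The particular solution to v_k − (v_{k-1} + v_{k+1})/2 = 1 is v_k = −k^2. Adding homogeneous solution A + B k and matching boundaries gives v_k = k (126 − k). Substituting k = 93: v_93 = 93 · 33 = 3069.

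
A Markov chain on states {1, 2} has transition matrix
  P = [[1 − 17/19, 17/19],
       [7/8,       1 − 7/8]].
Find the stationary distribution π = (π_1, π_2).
π_1 = 133/269, π_2 = 136/269

Solve πP = π with π_1 + π_2 = 1. From πP = π: π_1 · (1 − 17/19) + π_2 · 7/8 = π_1 ⇒ π_2 · 7/8 = π_1 · 17/19 ⇒ π_2/π_1 = (17/19)/(7/8) = 136/133. Together with π_1 + π_2 = 1:
  π_1 = (7/8)/(17/19 + 7/8) = (7/8)/(269/152) = 133/269,
  π_2 = (17/19)/(17/19 + 7/8) = (17/19)/(269/152) = 136/269.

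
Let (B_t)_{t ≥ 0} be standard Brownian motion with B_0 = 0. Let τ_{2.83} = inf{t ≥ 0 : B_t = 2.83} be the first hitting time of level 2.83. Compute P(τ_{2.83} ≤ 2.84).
P(τ_{2.83} ≤ 2.84) = 2(1 − Φ(2.83/√2.84)) = 2(1 − Φ(1.6793)) ≈ 0.0931

By the reflection principle for standard BM, P(τ_b ≤ t) = 2 · P(B_t ≥ b). Since B_t ~ N(0, t), P(B_t ≥ 2.83) = 1 − Φ(2.83/√t) = 1 − Φ(2.83/√2.84) = 1 − Φ(1.6793) ≈ 0.04655. Doubling: P(τ_{2.83} ≤ 2.84) ≈ 2 · 0.04655 = 0.09310 ≈ 0.0931.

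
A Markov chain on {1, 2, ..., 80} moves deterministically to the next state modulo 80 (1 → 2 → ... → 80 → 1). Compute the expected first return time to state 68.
E[T_68 | X_0 = 68] = 80

The chain cycles deterministically, so starting at state 68 it returns in exactly 80 steps. Equivalently, the stationary distribution is uniform π_j = 1/80 for every state j, so by Kac's formula E[T_68] = 1/π_68 = 80.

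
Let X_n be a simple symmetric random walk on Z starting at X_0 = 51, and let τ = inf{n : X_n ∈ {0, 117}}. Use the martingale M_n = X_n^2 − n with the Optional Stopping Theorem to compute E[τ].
E[τ] = 3366

M_n = X_n^2 − n is a martingale (since E[X_{n+1}^2 | F_n] = X_n^2 + 1). By OST (τ has finite mean in a bounded region), E[M_τ] = E[M_0] = X_0^2 − 0 = 51^2 = 2601. Also E[M_τ] = E[X_τ^2] − E[τ]. The walk exits at 0 or 117, with P(hit 117 first) = 51/117, so E[X_τ^2] = 117^2 · 51/117 + 0 = 5967. Thus E[τ] = E[X_τ^2] − E[M_τ] = 5967 − 2601 = 3366 = 51(117 − 51) = 3366.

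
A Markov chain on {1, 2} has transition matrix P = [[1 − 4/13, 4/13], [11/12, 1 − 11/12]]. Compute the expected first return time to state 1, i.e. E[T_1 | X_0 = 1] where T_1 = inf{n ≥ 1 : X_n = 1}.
E[T_1 | X_0 = 1] = 1/π_1 = 191/143

For an irreducible recurrent Markov chain with stationary distribution π, E[T_i | X_0 = i] = 1/π_i (Kac's formula). Here π_1 = (11/12)/(4/13 + 11/12) = (11/12)/(191/156) = 143/191, so E[T_1 | X_0 = 1] = 1/π_1 = (4/13 + 11/12)/(11/12) = (191/156)/(11/12) = 191/143.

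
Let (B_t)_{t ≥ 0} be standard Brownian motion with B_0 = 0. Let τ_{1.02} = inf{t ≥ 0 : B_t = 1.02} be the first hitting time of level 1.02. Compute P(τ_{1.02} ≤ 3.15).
P(τ_{1.02} ≤ 3.15) = 2(1 − Φ(1.02/√3.15)) = 2(1 − Φ(0.5747)) ≈ 0.5655

By the reflection principle for standard BM, P(τ_b ≤ t) = 2 · P(B_t ≥ b). Since B_t ~ N(0, t), P(B_t ≥ 1.02) = 1 − Φ(1.02/√t) = 1 − Φ(1.02/√3.15) = 1 − Φ(0.5747) ≈ 0.28275. Doubling: P(τ_{1.02} ≤ 3.15) ≈ 2 · 0.28275 = 0.56550 ≈ 0.5655.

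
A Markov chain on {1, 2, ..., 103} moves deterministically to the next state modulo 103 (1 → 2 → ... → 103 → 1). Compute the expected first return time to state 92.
E[T_92 | X_0 = 92] = 103

The chain cycles deterministically, so starting at state 92 it returns in exactly 103 steps. Equivalently, the stationary distribution is uniform π_j = 1/103 for every state j, so by Kac's formula E[T_92] = 1/π_92 = 103.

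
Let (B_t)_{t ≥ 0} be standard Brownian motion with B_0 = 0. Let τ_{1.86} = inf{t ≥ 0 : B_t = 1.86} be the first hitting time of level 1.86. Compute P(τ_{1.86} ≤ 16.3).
P(τ_{1.86} ≤ 16.3) = 2(1 − Φ(1.86/√16.3)) = 2(1 − Φ(0.4607)) ≈ 0.6450

By the reflection principle for standard BM, P(τ_b ≤ t) = 2 · P(B_t ≥ b). Since B_t ~ N(0, t), P(B_t ≥ 1.86) = 1 − Φ(1.86/√t) = 1 − Φ(1.86/√16.3) = 1 − Φ(0.4607) ≈ 0.32251. Doubling: P(τ_{1.86} ≤ 16.3) ≈ 2 · 0.32251 = 0.64502 ≈ 0.6450.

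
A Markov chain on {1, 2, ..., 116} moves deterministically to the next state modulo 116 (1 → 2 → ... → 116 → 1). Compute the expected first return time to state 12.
E[T_12 | X_0 = 12] = 116

The chain cycles deterministically, so starting at state 12 it returns in exactly 116 steps. Equivalently, the stationary distribution is uniform π_j = 1/116 for every state j, so by Kac's formula E[T_12] = 1/π_12 = 116.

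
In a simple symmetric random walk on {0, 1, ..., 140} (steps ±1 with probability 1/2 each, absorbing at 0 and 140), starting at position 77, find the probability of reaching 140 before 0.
P(hit 140 before 0) = 77/140 = 11/20

Let u_k = P(hit 140 before 0 | start at k). Then u_0 = 0, u_140 = 1, and u_k = u_{k-1}/2 + u_{k+1}/2 for 1 ≤ k ≤ 139. This harmonic recurrence is solved by u_k = k/140, giving u_77 = 77/140 = 11/20.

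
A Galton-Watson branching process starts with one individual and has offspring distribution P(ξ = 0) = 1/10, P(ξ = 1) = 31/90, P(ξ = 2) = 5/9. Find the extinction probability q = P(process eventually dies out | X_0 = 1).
q = 9/50

The pgf is f(s) = 1/10 + 31/90·s + 5/9·s². The extinction probability q is the smallest fixed point of f in [0, 1]. Setting s = f(s):
  5/9·s² + (31/90 − 1)·s + 1/10 = 0
  5/9·s² − (1/10 + 5/9)·s + 1/10 = 0
which factors as (s − 1)·(5/9·s − 1/10) = 0, giving roots s = 1 and s = (1/10)/(5/9) = 9/50.
Mean offspring μ = 31/90 + 2·5/9 = 131/90 > 1 (supercritical), so q < 1. The extinction probability is the smaller root: q = (1/10)/(5/9) = 9/50.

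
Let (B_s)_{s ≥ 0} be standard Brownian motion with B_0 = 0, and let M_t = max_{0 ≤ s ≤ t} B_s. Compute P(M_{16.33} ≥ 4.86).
P(M_{16.33} ≥ 4.86) = 2·P(B_{16.33} ≥ 4.86) = 2(1 − Φ(4.86/√16.33)) ≈ 0.2291

By the reflection principle for Brownian motion, P(M_t ≥ a) = 2 · P(B_t ≥ a) for a ≥ 0. Since B_t ~ N(0, t), P(B_t ≥ 4.86) = 1 − Φ(4.86/√t) = 1 − Φ(4.86/√16.33) = 1 − Φ(1.2027). So
  P(M_{16.33} ≥ 4.86) = 2(1 − Φ(1.2027)) ≈ 0.2291.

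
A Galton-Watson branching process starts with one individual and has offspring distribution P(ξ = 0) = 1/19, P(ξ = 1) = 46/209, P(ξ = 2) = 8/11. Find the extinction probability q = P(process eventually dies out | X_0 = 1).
q = 11/152

The pgf is f(s) = 1/19 + 46/209·s + 8/11·s². The extinction probability q is the smallest fixed point of f in [0, 1]. Setting s = f(s):
  8/11·s² + (46/209 − 1)·s + 1/19 = 0
  8/11·s² − (1/19 + 8/11)·s + 1/19 = 0
which factors as (s − 1)·(8/11·s − 1/19) = 0, giving roots s = 1 and s = (1/19)/(8/11) = 11/152.
Mean offspring μ = 46/209 + 2·8/11 = 350/209 > 1 (supercritical), so q < 1. The extinction probability is the smaller root: q = (1/19)/(8/11) = 11/152.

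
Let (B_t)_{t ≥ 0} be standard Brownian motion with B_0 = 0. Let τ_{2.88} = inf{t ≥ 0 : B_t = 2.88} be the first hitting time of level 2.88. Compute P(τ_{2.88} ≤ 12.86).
P(τ_{2.88} ≤ 12.86) = 2(1 − Φ(2.88/√12.86)) = 2(1 − Φ(0.8031)) ≈ 0.4219

By the reflection principle for standard BM, P(τ_b ≤ t) = 2 · P(B_t ≥ b). Since B_t ~ N(0, t), P(B_t ≥ 2.88) = 1 − Φ(2.88/√t) = 1 − Φ(2.88/√12.86) = 1 − Φ(0.8031) ≈ 0.21096. Doubling: P(τ_{2.88} ≤ 12.86) ≈ 2 · 0.21096 = 0.42192 ≈ 0.4219.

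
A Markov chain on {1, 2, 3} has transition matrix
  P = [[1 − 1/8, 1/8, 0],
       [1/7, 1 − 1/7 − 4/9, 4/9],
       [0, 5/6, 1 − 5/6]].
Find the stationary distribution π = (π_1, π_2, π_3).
π = (120/281, 105/281, 56/281)

This is a birth-death chain on three states, which satisfies detailed balance: π_1 · P_{12} = π_2 · P_{21} and π_2 · P_{23} = π_3 · P_{32}.
From π_1 · 1/8 = π_2 · 1/7: π_2/π_1 = (1/8)/(1/7) = 7/8.
From π_2 · 4/9 = π_3 · 5/6: π_3/π_2 = (4/9)/(5/6) = 8/15.
Take π_1 proportional to 1; then unnormalized π = (1, 7/8, 7/15). Normalize by dividing by the sum 281/120:
  π = (120/281, 105/281, 56/281).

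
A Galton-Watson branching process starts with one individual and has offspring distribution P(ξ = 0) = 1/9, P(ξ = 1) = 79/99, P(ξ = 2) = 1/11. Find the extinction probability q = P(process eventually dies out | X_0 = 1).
q = 1

Mean offspring μ = 0·1/9 + 1·79/99 + 2·1/11 = 97/99 ≤ 1. For μ ≤ 1 with offspring not concentrated at 1, the Galton-Watson process goes extinct almost surely, so q = 1.
(Algebraic check: The pgf is f(s) = 1/9 + 79/99·s + 1/11·s². The extinction probability q is the smallest fixed point of f in [0, 1]. Setting s = f(s):
  1/11·s² + (79/99 − 1)·s + 1/9 = 0
  1/11·s² − (1/9 + 1/11)·s + 1/9 = 0
which factors as (s − 1)·(1/11·s − 1/9) = 0, giving roots s = 1 and s = (1/9)/(1/11) = 11/9. Since 11/9 ≥ 1, the smallest root in [0, 1] is s = 1.)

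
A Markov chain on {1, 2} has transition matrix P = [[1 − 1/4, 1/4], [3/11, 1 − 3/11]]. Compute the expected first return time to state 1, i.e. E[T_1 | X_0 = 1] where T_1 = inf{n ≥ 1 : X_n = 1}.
E[T_1 | X_0 = 1] = 1/π_1 = 23/12

For an irreducible recurrent Markov chain with stationary distribution π, E[T_i | X_0 = i] = 1/π_i (Kac's formula). Here π_1 = (3/11)/(1/4 + 3/11) = (3/11)/(23/44) = 12/23, so E[T_1 | X_0 = 1] = 1/π_1 = (1/4 + 3/11)/(3/11) = (23/44)/(3/11) = 23/12.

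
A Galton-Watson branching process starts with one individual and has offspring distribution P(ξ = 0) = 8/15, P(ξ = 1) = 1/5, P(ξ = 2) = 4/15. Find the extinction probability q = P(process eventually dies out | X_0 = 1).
q = 1

Mean offspring μ = 0·8/15 + 1·1/5 + 2·4/15 = 11/15 ≤ 1. For μ ≤ 1 with offspring not concentrated at 1, the Galton-Watson process goes extinct almost surely, so q = 1.
(Algebraic check: The pgf is f(s) = 8/15 + 1/5·s + 4/15·s². The extinction probability q is the smallest fixed point of f in [0, 1]. Setting s = f(s):
  4/15·s² + (1/5 − 1)·s + 8/15 = 0
  4/15·s² − (8/15 + 4/15)·s + 8/15 = 0
which factors as (s − 1)·(4/15·s − 8/15) = 0, giving roots s = 1 and s = (8/15)/(4/15) = 2. Since 2 ≥ 1, the smallest root in [0, 1] is s = 1.)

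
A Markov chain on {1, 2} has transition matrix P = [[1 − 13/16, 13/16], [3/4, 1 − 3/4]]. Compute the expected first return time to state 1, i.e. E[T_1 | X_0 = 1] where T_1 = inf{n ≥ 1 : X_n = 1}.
E[T_1 | X_0 = 1] = 1/π_1 = 25/12

For an irreducible recurrent Markov chain with stationary distribution π, E[T_i | X_0 = i] = 1/π_i (Kac's formula). Here π_1 = (3/4)/(13/16 + 3/4) = (3/4)/(25/16) = 12/25, so E[T_1 | X_0 = 1] = 1/π_1 = (13/16 + 3/4)/(3/4) = (25/16)/(3/4) = 25/12.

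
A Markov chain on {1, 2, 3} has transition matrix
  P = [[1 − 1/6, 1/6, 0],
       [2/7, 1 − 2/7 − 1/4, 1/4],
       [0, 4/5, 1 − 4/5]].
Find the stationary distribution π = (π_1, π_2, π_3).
π = (64/113, 112/339, 35/339)

This is a birth-death chain on three states, which satisfies detailed balance: π_1 · P_{12} = π_2 · P_{21} and π_2 · P_{23} = π_3 · P_{32}.
From π_1 · 1/6 = π_2 · 2/7: π_2/π_1 = (1/6)/(2/7) = 7/12.
From π_2 · 1/4 = π_3 · 4/5: π_3/π_2 = (1/4)/(4/5) = 5/16.
Take π_1 proportional to 1; then unnormalized π = (1, 7/12, 35/192). Normalize by dividing by the sum 113/64:
  π = (64/113, 112/339, 35/339).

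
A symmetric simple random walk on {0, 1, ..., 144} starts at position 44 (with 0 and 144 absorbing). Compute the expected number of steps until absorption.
E[τ | X_0 = 44] = 4400

Let v_k = E[τ | X_0 = k]. Boundary: v_0 = v_144 = 0. Recurrence: v_k = 1 + (v_{k-1} + v_{k+1})/2 for 1 ≤ k ≤ 143. The particular solution to v_k − (v_{k-1} + v_{k+1})/2 = 1 is v_k = −k^2. Adding homogeneous solution A + B k and matching boundaries gives v_k = k (144 − k). Substituting k = 44: v_44 = 44 · 100 = 4400.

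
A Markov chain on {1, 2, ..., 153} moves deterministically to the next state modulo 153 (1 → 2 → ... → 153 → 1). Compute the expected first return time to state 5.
E[T_5 | X_0 = 5] = 153

The chain cycles deterministically, so starting at state 5 it returns in exactly 153 steps. Equivalently, the stationary distribution is uniform π_j = 1/153 for every state j, so by Kac's formula E[T_5] = 1/π_5 = 153.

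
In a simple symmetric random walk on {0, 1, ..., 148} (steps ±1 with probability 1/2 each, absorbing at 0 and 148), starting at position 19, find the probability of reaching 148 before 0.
P(hit 148 before 0) = 19/148

Let u_k = P(hit 148 before 0 | start at k). Then u_0 = 0, u_148 = 1, and u_k = u_{k-1}/2 + u_{k+1}/2 for 1 ≤ k ≤ 147. This harmonic recurrence is solved by u_k = k/148, giving u_19 = 19/148.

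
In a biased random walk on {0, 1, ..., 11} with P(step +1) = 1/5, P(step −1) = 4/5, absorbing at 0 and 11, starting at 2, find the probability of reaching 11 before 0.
P(hit 11 before 0) = (1 − (4)^2) / (1 − (4)^11) = 5/1398101

Let u_k denote P(reach 11 before 0 | start at k). Boundary: u_0 = 0, u_11 = 1. Recurrence: u_k = 1/5·u_{k+1} + 4/5·u_{k-1} for 1 ≤ k ≤ 10. Try u_k = A + B·r^k with r = q/p = (4/5)/(1/5) = 4. Substitution satisfies the recurrence; boundary conditions give:
  u_k = (1 − r^k) / (1 − r^N) = (1 − (4)^2) / (1 − (4)^11) = 5/1398101.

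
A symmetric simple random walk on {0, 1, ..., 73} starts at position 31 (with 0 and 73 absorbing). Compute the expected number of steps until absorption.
E[τ | X_0 = 31] = 1302

Let v_k = E[τ | X_0 = k]. Boundary: v_0 = v_73 = 0. Recurrence: v_k = 1 + (v_{k-1} + v_{k+1})/2 for 1 ≤ k ≤ 72. The particular solution to v_k − (v_{k-1} + v_{k+1})/2 = 1 is v_k = −k^2. Adding homogeneous solution A + B k and matching boundaries gives v_k = k (73 − k). Substituting k = 31: v_31 = 31 · 42 = 1302.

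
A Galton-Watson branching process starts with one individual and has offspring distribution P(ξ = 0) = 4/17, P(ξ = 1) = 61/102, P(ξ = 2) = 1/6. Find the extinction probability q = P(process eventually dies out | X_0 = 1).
q = 1

Mean offspring μ = 0·4/17 + 1·61/102 + 2·1/6 = 95/102 ≤ 1. For μ ≤ 1 with offspring not concentrated at 1, the Galton-Watson process goes extinct almost surely, so q = 1.
(Algebraic check: The pgf is f(s) = 4/17 + 61/102·s + 1/6·s². The extinction probability q is the smallest fixed point of f in [0, 1]. Setting s = f(s):
  1/6·s² + (61/102 − 1)·s + 4/17 = 0
  1/6·s² − (4/17 + 1/6)·s + 4/17 = 0
which factors as (s − 1)·(1/6·s − 4/17) = 0, giving roots s = 1 and s = (4/17)/(1/6) = 24/17. Since 24/17 ≥ 1, the smallest root in [0, 1] is s = 1.)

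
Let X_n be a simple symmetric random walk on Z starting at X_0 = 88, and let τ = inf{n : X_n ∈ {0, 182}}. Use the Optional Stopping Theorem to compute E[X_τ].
E[X_τ] = 88

X_n is a martingale and τ is a bounded-mean stopping time (indeed τ is finite a.s. with bounded expectation since the walk is in a bounded region). By the OST, E[X_τ] = E[X_0] = 88. Equivalently: E[X_τ] = 182 · P(hit 182 first) + 0 · P(hit 0 first) = 182 · (88/182) = 88.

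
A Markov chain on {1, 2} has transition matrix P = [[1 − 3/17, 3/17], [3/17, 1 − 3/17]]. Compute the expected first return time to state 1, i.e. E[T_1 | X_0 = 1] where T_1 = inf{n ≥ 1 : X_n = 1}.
E[T_1 | X_0 = 1] = 1/π_1 = 2

For an irreducible recurrent Markov chain with stationary distribution π, E[T_i | X_0 = i] = 1/π_i (Kac's formula). Here π_1 = (3/17)/(3/17 + 3/17) = (3/17)/(6/17) = 1/2, so E[T_1 | X_0 = 1] = 1/π_1 = (3/17 + 3/17)/(3/17) = (6/17)/(3/17) = 2.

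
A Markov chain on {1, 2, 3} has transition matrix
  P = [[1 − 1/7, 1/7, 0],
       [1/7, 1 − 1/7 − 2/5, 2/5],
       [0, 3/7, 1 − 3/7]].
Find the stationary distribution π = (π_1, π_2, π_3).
π = (15/44, 15/44, 7/22)

This is a birth-death chain on three states, which satisfies detailed balance: π_1 · P_{12} = π_2 · P_{21} and π_2 · P_{23} = π_3 · P_{32}.
From π_1 · 1/7 = π_2 · 1/7: π_2/π_1 = (1/7)/(1/7) = 1.
From π_2 · 2/5 = π_3 · 3/7: π_3/π_2 = (2/5)/(3/7) = 14/15.
Take π_1 proportional to 1; then unnormalized π = (1, 1, 14/15). Normalize by dividing by the sum 44/15:
  π = (15/44, 15/44, 7/22).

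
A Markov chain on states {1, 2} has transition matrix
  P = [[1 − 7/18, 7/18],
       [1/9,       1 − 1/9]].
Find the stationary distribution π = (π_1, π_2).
π_1 = 2/9, π_2 = 7/9

Solve πP = π with π_1 + π_2 = 1. From πP = π: π_1 · (1 − 7/18) + π_2 · 1/9 = π_1 ⇒ π_2 · 1/9 = π_1 · 7/18 ⇒ π_2/π_1 = (7/18)/(1/9) = 7/2. Together with π_1 + π_2 = 1:
  π_1 = (1/9)/(7/18 + 1/9) = (1/9)/(1/2) = 2/9,
  π_2 = (7/18)/(7/18 + 1/9) = (7/18)/(1/2) = 7/9.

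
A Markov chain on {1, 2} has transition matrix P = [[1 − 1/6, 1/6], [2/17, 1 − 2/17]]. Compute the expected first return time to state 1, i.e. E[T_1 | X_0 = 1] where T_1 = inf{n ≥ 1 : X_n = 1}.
E[T_1 | X_0 = 1] = 1/π_1 = 29/12

For an irreducible recurrent Markov chain with stationary distribution π, E[T_i | X_0 = i] = 1/π_i (Kac's formula). Here π_1 = (2/17)/(1/6 + 2/17) = (2/17)/(29/102) = 12/29, so E[T_1 | X_0 = 1] = 1/π_1 = (1/6 + 2/17)/(2/17) = (29/102)/(2/17) = 29/12.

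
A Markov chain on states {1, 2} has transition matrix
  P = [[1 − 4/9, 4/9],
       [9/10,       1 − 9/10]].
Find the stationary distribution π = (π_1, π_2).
π_1 = 81/121, π_2 = 40/121

Solve πP = π with π_1 + π_2 = 1. From πP = π: π_1 · (1 − 4/9) + π_2 · 9/10 = π_1 ⇒ π_2 · 9/10 = π_1 · 4/9 ⇒ π_2/π_1 = (4/9)/(9/10) = 40/81. Together with π_1 + π_2 = 1:
  π_1 = (9/10)/(4/9 + 9/10) = (9/10)/(121/90) = 81/121,
  π_2 = (4/9)/(4/9 + 9/10) = (4/9)/(121/90) = 40/121.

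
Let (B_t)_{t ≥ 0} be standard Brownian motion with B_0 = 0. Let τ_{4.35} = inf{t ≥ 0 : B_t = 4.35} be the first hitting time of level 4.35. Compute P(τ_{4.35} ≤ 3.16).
P(τ_{4.35} ≤ 3.16) = 2(1 − Φ(4.35/√3.16)) = 2(1 − Φ(2.4471)) ≈ 0.0144

By the reflection principle for standard BM, P(τ_b ≤ t) = 2 · P(B_t ≥ b). Since B_t ~ N(0, t), P(B_t ≥ 4.35) = 1 − Φ(4.35/√t) = 1 − Φ(4.35/√3.16) = 1 − Φ(2.4471) ≈ 0.00720. Doubling: P(τ_{4.35} ≤ 3.16) ≈ 2 · 0.00720 = 0.01440 ≈ 0.0144.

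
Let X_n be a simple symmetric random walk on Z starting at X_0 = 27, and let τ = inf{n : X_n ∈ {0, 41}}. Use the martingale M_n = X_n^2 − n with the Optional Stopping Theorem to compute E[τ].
E[τ] = 378

M_n = X_n^2 − n is a martingale (since E[X_{n+1}^2 | F_n] = X_n^2 + 1). By OST (τ has finite mean in a bounded region), E[M_τ] = E[M_0] = X_0^2 − 0 = 27^2 = 729. Also E[M_τ] = E[X_τ^2] − E[τ]. The walk exits at 0 or 41, with P(hit 41 first) = 27/41, so E[X_τ^2] = 41^2 · 27/41 + 0 = 1107. Thus E[τ] = E[X_τ^2] − E[M_τ] = 1107 − 729 = 378 = 27(41 − 27) = 378.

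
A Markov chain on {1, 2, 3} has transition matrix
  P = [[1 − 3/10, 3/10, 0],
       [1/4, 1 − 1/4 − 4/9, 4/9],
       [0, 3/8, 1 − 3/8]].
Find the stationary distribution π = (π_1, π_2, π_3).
π = (45/163, 54/163, 64/163)

This is a birth-death chain on three states, which satisfies detailed balance: π_1 · P_{12} = π_2 · P_{21} and π_2 · P_{23} = π_3 · P_{32}.
From π_1 · 3/10 = π_2 · 1/4: π_2/π_1 = (3/10)/(1/4) = 6/5.
From π_2 · 4/9 = π_3 · 3/8: π_3/π_2 = (4/9)/(3/8) = 32/27.
Take π_1 proportional to 1; then unnormalized π = (1, 6/5, 64/45). Normalize by dividing by the sum 163/45:
  π = (45/163, 54/163, 64/163).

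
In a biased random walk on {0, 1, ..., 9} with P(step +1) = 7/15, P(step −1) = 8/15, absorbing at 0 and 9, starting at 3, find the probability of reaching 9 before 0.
P(hit 9 before 0) = (1 − (8/7)^3) / (1 − (8/7)^9) = 117649/555409

Let u_k denote P(reach 9 before 0 | start at k). Boundary: u_0 = 0, u_9 = 1. Recurrence: u_k = 7/15·u_{k+1} + 8/15·u_{k-1} for 1 ≤ k ≤ 8. Try u_k = A + B·r^k with r = q/p = (8/15)/(7/15) = 8/7. Substitution satisfies the recurrence; boundary conditions give:
  u_k = (1 − r^k) / (1 − r^N) = (1 − (8/7)^3) / (1 − (8/7)^9) = 117649/555409.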